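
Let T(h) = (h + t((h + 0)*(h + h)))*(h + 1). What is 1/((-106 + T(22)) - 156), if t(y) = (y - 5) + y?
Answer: 1/44657 ≈ 2.2393e-5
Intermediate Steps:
t(y) = -5 + 2*y (t(y) = (-5 + y) + y = -5 + 2*y)
T(h) = (1 + h)*(-5 + h + 4*h²) (T(h) = (h + (-5 + 2*((h + 0)*(h + h))))*(h + 1) = (h + (-5 + 2*(h*(2*h))))*(1 + h) = (h + (-5 + 2*(2*h²)))*(1 + h) = (h + (-5 + 4*h²))*(1 + h) = (-5 + h + 4*h²)*(1 + h) = (1 + h)*(-5 + h + 4*h²))
1/((-106 + T(22)) - 156) = 1/((-106 + (-5 - 4*22 + 4*22³ + 5*22²)) - 156) = 1/((-106 + (-5 - 88 + 4*10648 + 5*484)) - 156) = 1/((-106 + (-5 - 88 + 42592 + 2420)) - 156) = 1/((-106 + 44919) - 156) = 1/(44813 - 156) = 1/44657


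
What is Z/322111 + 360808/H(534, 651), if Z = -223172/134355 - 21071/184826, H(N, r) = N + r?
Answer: 64133669693077849911/210633910450383290 ≈ 304.48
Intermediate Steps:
Z = -44078982277/24832297230 (Z = -223172*1/134355 - 21071*1/184826 = -223172/134355 - 21071/184826 = -44078982277/24832297230 ≈ -1.7751)
Z/322111 + 360808/H(534, 651) = -44078982277/24832297230/322111 + 360808/(534 + 651) = -44078982277/24832297230*1/322111 + 360808/1185 = -44078982277/7998756093052530 + 360808*(1/1185) = -44078982277/7998756093052530 + 360808/1185 = 64133669693077849911/210633910450383290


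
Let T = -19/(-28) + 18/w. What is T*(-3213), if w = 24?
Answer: -4590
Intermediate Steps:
T = 10/7 (T = -19/(-28) + 18/24 = -19*(-1/28) + 18*(1/24) = 19/28 + ¾ = 10/7 ≈ 1.4286)
T*(-3213) = (10/7)*(-3213) = -4590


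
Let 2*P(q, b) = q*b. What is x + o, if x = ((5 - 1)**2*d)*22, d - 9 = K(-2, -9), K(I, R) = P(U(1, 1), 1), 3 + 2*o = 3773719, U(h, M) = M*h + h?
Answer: 1890378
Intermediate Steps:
U(h, M) = h + M*h
o = 1886858 (o = -3/2 + (1/2)*3773719 = -3/2 + 3773719/2 = 1886858)
P(q, b) = b*q/2 (P(q, b) = (q*b)/2 = (b*q)/2 = b*q/2)
K(I, R) = 1 (K(I, R) = (1/2)*1*(1*(1 + 1)) = (1/2)*1*(1*2) = (1/2)*1*2 = 1)
d = 10 (d = 9 + 1 = 10)
x = 3520 (x = ((5 - 1)**2*10)*22 = (4**2*10)*22 = (16*10)*22 = 160*22 = 3520)
x + o = 3520 + 1886858 = 1890378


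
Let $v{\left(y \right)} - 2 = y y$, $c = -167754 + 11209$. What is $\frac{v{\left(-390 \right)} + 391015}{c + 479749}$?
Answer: $\frac{543117}{323204} \approx 1.6804$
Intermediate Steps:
$c = -156545$
$v{\left(y \right)} = 2 + y^{2}$ ($v{\left(y \right)} = 2 + y y = 2 + y^{2}$)
$\frac{v{\left(-390 \right)} + 391015}{c + 479749} = \frac{\left(2 + \left(-390\right)^{2}\right) + 391015}{-156545 + 479749} = \frac{\left(2 + 152100\right) + 391015}{323204} = \left(152102 + 391015\right) \frac{1}{323204} = 543117 \cdot \frac{1}{323204} = \frac{543117}{323204}$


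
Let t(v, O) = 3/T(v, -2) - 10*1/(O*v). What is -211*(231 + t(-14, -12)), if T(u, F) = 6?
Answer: -4102051/84 ≈ -48834.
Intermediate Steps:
t(v, O) = ½ - 10/(O*v) (t(v, O) = 3/6 - 10*1/(O*v) = 3*(⅙) - 10*1/(O*v) = ½ - 10/(O*v))
-211*(231 + t(-14, -12)) = -211*(231 + (½ - 10/(-12*(-14)))) = -211*(231 + (½ - 10*(-1/12)*(-1/14))) = -211*(231 + (½ - 5/84)) = -211*(231 + 37/84) = -211*19441/84 = -4102051/84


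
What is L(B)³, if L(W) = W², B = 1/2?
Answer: 1/64 ≈ 0.015625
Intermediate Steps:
B = ½ ≈ 0.50000
L(B)³ = ((½)²)³ = (¼)³ = 1/64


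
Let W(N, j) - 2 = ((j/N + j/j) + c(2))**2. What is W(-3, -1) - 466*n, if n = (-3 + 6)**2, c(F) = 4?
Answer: -37472/9 ≈ -4163.6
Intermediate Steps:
n = 9 (n = 3**2 = 9)
W(N, j) = 2 + (5 + j/N)**2 (W(N, j) = 2 + ((j/N + j/j) + 4)**2 = 2 + ((j/N + 1) + 4)**2 = 2 + ((1 + j/N) + 4)**2 = 2 + (5 + j/N)**2)
W(-3, -1) - 466*n = (2 + (-1 + 5*(-3))**2/(-3)**2) - 466*9 = (2 + (-1 - 15)**2/9) - 4194 = (2 + (1/9)*(-16)**2) - 4194 = (2 + (1/9)*256) - 4194 = (2 + 256/9) - 4194 = 274/9 - 4194 = -37472/9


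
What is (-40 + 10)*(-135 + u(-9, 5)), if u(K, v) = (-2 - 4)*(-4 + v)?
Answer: 4230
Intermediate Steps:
u(K, v) = 24 - 6*v (u(K, v) = -6*(-4 + v) = 24 - 6*v)
(-40 + 10)*(-135 + u(-9, 5)) = (-40 + 10)*(-135 + (24 - 6*5)) = -30*(-135 + (24 - 30)) = -30*(-135 - 6) = -30*(-141) = 4230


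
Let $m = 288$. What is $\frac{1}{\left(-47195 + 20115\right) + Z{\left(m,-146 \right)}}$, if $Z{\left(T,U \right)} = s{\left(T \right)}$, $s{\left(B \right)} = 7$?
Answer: $- \frac{1}{27073} \approx -3.6937 \cdot 10^{-5}$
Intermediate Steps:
$Z{\left(T,U \right)} = 7$
$\frac{1}{\left(-47195 + 20115\right) + Z{\left(m,-146 \right)}} = \frac{1}{\left(-47195 + 20115\right) + 7} = \frac{1}{-27080 + 7} = \frac{1}{-27073} = - \frac{1}{27073}$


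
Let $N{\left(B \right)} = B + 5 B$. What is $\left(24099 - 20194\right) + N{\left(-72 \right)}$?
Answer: $3473$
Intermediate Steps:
$N{\left(B \right)} = 6 B$
$\left(24099 - 20194\right) + N{\left(-72 \right)} = \left(24099 - 20194\right) + 6 \left(-72\right) = 3905 - 432 = 3473$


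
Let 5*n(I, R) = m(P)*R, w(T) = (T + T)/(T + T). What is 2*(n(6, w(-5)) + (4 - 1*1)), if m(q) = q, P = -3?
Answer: 24/5 ≈ 4.8000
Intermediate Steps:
w(T) = 1 (w(T) = (2*T)/((2*T)) = (2*T)*(1/(2*T)) = 1)
n(I, R) = -3*R/5 (n(I, R) = (-3*R)/5 = -3*R/5)
2*(n(6, w(-5)) + (4 - 1*1)) = 2*(-⅗*1 + (4 - 1*1)) = 2*(-⅗ + (4 - 1)) = 2*(-⅗ + 3) = 2*(12/5) = 24/5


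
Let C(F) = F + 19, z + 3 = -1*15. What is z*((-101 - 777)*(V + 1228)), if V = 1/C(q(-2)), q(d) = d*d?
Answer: 446383980/23 ≈ 1.9408e+7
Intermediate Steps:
q(d) = d²
z = -18 (z = -3 - 1*15 = -3 - 15 = -18)
C(F) = 19 + F
V = 1/23 (V = 1/(19 + (-2)²) = 1/(19 + 4) = 1/23 ≈ 0.043478)
z*((-101 - 777)*(V + 1228)) = -18*(-101 - 777)*(1/23 + 1228) = -(-15804)*28245/23 = -18*(-24799110/23) = 446383980/23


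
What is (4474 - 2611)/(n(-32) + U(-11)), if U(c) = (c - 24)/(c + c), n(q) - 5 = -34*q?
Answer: 594/349 ≈ 1.7020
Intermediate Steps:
n(q) = 5 - 34*q
U(c) = (-24 + c)/(2*c) (U(c) = (-24 + c)/((2*c)) = (-24 + c)*(1/(2*c)) = (-24 + c)/(2*c))
(4474 - 2611)/(n(-32) + U(-11)) = (4474 - 2611)/((5 - 34*(-32)) + (1/2)*(-24 - 11)/(-11)) = 1863/((5 + 1088) + (1/2)*(-1/11)*(-35)) = 1863/(1093 + 35/22) = 1863/(24081/22) = 1863*(22/24081) = 594/349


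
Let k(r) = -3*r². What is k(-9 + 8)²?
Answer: 9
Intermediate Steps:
k(-9 + 8)² = (-3*(-9 + 8)²)² = (-3*(-1)²)² = (-3*1)² = (-3)² = 9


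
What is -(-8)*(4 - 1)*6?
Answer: 144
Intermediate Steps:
-(-8)*(4 - 1)*6 = -(-8)*3*6 = -2*(-12)*6 = 24*6 = 144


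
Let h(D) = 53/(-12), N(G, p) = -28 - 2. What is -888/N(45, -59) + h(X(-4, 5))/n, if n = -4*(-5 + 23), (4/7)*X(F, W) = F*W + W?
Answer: 128137/4320 ≈ 29.661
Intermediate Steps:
X(F, W) = 7*W/4 + 7*F*W/4 (X(F, W) = 7*(F*W + W)/4 = 7*(W + F*W)/4 = 7*W/4 + 7*F*W/4)
N(G, p) = -30
n = -72 (n = -4*18 = -72)
h(D) = -53/12 (h(D) = 53*(-1/12) = -53/12)
-888/N(45, -59) + h(X(-4, 5))/n = -888/(-30) - 53/12/(-72) = -888*(-1/30) - 53/12*(-1/72) = 148/5 + 53/864 = 128137/4320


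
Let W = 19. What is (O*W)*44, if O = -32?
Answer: -26752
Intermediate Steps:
(O*W)*44 = -32*19*44 = -608*44 = -26752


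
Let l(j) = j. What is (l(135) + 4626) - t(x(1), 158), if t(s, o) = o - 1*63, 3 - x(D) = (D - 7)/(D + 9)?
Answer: 4666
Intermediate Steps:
x(D) = 3 - (-7 + D)/(9 + D) (x(D) = 3 - (D - 7)/(D + 9) = 3 - (-7 + D)/(9 + D))
t(s, o) = -63 + o (t(s, o) = o - 63 = -63 + o)
(l(135) + 4626) - t(x(1), 158) = (135 + 4626) - (-63 + 158) = 4761 - 1*95 = 4761 - 95 = 4666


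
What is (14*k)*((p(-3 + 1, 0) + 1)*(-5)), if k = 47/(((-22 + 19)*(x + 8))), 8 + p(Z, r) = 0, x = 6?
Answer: -1645/3 ≈ -548.33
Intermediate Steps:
p(Z, r) = -8 (p(Z, r) = -8 + 0 = -8)
k = -47/42 (k = 47/(((-22 + 19)*(6 + 8))) = 47/((-3*14)) = 47/(-42) = 47*(-1/42) = -47/42 ≈ -1.1190)
(14*k)*((p(-3 + 1, 0) + 1)*(-5)) = (14*(-47/42))*((-8 + 1)*(-5)) = -(-329)*(-5)/3 = -47/3*35 = -1645/3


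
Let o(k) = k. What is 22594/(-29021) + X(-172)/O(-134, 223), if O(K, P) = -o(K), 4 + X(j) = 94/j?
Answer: -271720467/334438004 ≈ -0.81247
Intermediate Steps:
X(j) = -4 + 94/j
O(K, P) = -K
22594/(-29021) + X(-172)/O(-134, 223) = 22594/(-29021) + (-4 + 94/(-172))/((-1*(-134))) = 22594*(-1/29021) + (-4 + 94*(-1/172))/134 = -22594/29021 + (-4 - 47/86)*(1/134) = -22594/29021 - 391/86*1/134 = -22594/29021 - 391/11524 = -271720467/334438004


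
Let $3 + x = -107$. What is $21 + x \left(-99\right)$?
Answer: $10911$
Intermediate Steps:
$x = -110$ ($x = -3 - 107 = -110$)
$21 + x \left(-99\right) = 21 - -10890 = 21 + 10890 = 10911$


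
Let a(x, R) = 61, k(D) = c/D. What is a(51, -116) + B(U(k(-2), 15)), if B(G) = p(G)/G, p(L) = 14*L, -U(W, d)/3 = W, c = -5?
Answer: 75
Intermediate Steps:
k(D) = -5/D
U(W, d) = -3*W
B(G) = 14 (B(G) = (14*G)/G = 14)
a(51, -116) + B(U(k(-2), 15)) = 61 + 14 = 75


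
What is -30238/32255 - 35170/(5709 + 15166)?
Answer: -70625064/26932925 ≈ -2.6223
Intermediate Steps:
-30238/32255 - 35170/(5709 + 15166) = -30238*1/32255 - 35170/20875 = -30238/32255 - 35170*1/20875 = -30238/32255 - 7034/4175 = -70625064/26932925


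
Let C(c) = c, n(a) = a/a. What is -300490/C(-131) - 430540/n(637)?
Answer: -56100250/131 ≈ -4.2825e+5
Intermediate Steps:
n(a) = 1
-300490/C(-131) - 430540/n(637) = -300490/(-131) - 430540/1 = -300490*(-1/131) - 430540*1 = 300490/131 - 430540 = -56100250/131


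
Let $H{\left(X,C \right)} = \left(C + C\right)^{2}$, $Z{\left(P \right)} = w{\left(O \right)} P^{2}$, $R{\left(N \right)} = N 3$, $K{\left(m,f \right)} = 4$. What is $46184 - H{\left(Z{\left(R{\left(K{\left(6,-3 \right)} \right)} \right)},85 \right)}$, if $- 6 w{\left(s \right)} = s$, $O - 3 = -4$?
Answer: $17284$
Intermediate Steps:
$O = -1$ ($O = 3 - 4 = -1$)
$w{\left(s \right)} = - \frac{s}{6}$
$R{\left(N \right)} = 3 N$
$Z{\left(P \right)} = \frac{P^{2}}{6}$ ($Z{\left(P \right)} = \left(- \frac{1}{6}\right) \left(-1\right) P^{2} = \frac{P^{2}}{6}$)
$H{\left(X,C \right)} = 4 C^{2}$ ($H{\left(X,C \right)} = \left(2 C\right)^{2} = 4 C^{2}$)
$46184 - H{\left(Z{\left(R{\left(K{\left(6,-3 \right)} \right)} \right)},85 \right)} = 46184 - 4 \cdot 85^{2} = 46184 - 4 \cdot 7225 = 46184 - 28900 = 17284$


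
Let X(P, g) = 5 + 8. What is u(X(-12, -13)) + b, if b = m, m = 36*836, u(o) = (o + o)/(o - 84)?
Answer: 2136790/71 ≈ 30096.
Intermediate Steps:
X(P, g) = 13
u(o) = 2*o/(-84 + o) (u(o) = (2*o)/(-84 + o) = 2*o/(-84 + o))
m = 30096
b = 30096
u(X(-12, -13)) + b = 2*13/(-84 + 13) + 30096 = 2*13/(-71) + 30096 = 2*13*(-1/71) + 30096 = -26/71 + 30096 = 2136790/71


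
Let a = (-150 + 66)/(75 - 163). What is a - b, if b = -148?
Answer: 3277/22 ≈ 148.95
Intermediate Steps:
a = 21/22 (a = -84/(-88) = -84*(-1/88) = 21/22 ≈ 0.95455)
a - b = 21/22 - 1*(-148) = 21/22 + 148 = 3277/22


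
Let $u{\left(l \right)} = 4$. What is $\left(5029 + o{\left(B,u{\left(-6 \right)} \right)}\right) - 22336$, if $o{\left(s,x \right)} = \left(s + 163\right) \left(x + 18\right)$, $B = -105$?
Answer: $-16031$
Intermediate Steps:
$o{\left(s,x \right)} = \left(18 + x\right) \left(163 + s\right)$ ($o{\left(s,x \right)} = \left(163 + s\right) \left(18 + x\right) = \left(18 + x\right) \left(163 + s\right)$)
$\left(5029 + o{\left(B,u{\left(-6 \right)} \right)}\right) - 22336 = \left(5029 + \left(2934 + 18 \left(-105\right) + 163 \cdot 4 - 420\right)\right) - 22336 = \left(5029 + \left(2934 - 1890 + 652 - 420\right)\right) - 22336 = \left(5029 + 1276\right) - 22336 = 6305 - 22336 = -16031$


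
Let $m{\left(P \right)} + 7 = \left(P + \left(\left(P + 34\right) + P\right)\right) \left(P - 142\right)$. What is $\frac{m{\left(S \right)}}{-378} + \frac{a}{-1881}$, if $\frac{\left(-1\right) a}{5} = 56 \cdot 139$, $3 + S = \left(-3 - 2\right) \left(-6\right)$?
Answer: $\frac{2200064}{39501} \approx 55.696$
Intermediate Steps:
$S = 27$ ($S = -3 + \left(-3 - 2\right) \left(-6\right) = -3 - -30 = -3 + 30 = 27$)
$a = -38920$ ($a = - 5 \cdot 56 \cdot 139 = \left(-5\right) 7784 = -38920$)
$m{\left(P \right)} = -7 + \left(-142 + P\right) \left(34 + 3 P\right)$ ($m{\left(P \right)} = -7 + \left(P + \left(\left(P + 34\right) + P\right)\right) \left(P - 142\right) = -7 + \left(P + \left(\left(34 + P\right) + P\right)\right) \left(-142 + P\right) = -7 + \left(P + \left(34 + 2 P\right)\right) \left(-142 + P\right) = -7 + \left(34 + 3 P\right) \left(-142 + P\right) = -7 + \left(-142 + P\right) \left(34 + 3 P\right)$)
$\frac{m{\left(S \right)}}{-378} + \frac{a}{-1881} = \frac{-4835 - 10584 + 3 \cdot 27^{2}}{-378} - \frac{38920}{-1881} = \left(-4835 - 10584 + 3 \cdot 729\right) \left(- \frac{1}{378}\right) - - \frac{38920}{1881} = \left(-4835 - 10584 + 2187\right) \left(- \frac{1}{378}\right) + \frac{38920}{1881} = \left(-13232\right) \left(- \frac{1}{378}\right) + \frac{38920}{1881} = \frac{6616}{189} + \frac{38920}{1881} = \frac{2200064}{39501}$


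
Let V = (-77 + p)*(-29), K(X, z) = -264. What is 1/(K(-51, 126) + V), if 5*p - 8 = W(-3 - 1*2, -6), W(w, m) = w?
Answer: 5/9758 ≈ 0.00051240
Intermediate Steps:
p = ⅗ (p = 8/5 + (-3 - 1*2)/5 = 8/5 + (-3 - 2)/5 = 8/5 + (⅕)*(-5) = 8/5 - 1 = ⅗ ≈ 0.60000)
V = 11078/5 (V = (-77 + ⅗)*(-29) = -382/5*(-29) = 11078/5 ≈ 2215.6)
1/(K(-51, 126) + V) = 1/(-264 + 11078/5) = 1/(9758/5) = 5/9758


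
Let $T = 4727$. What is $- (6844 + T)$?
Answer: $-11571$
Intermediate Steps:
$- (6844 + T) = - (6844 + 4727) = \left(-1\right) 11571 = -11571$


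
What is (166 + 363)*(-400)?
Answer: -211600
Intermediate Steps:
(166 + 363)*(-400) = 529*(-400) = -211600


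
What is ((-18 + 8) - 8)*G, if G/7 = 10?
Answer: -1260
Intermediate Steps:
G = 70 (G = 7*10 = 70)
((-18 + 8) - 8)*G = ((-18 + 8) - 8)*70 = (-10 - 8)*70 = -18*70 = -1260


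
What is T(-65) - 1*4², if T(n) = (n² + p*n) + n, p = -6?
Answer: 4534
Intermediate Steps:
T(n) = n² - 5*n (T(n) = (n² - 6*n) + n = n² - 5*n)
T(-65) - 1*4² = -65*(-5 - 65) - 1*4² = -65*(-70) - 1*16 = 4550 - 16 = 4534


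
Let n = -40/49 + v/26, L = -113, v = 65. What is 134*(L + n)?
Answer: -730903/49 ≈ -14916.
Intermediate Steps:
n = 165/98 (n = -40/49 + 65/26 = -40*1/49 + 65*(1/26) = -40/49 + 5/2 = 165/98 ≈ 1.6837)
134*(L + n) = 134*(-113 + 165/98) = 134*(-10909/98) = -730903/49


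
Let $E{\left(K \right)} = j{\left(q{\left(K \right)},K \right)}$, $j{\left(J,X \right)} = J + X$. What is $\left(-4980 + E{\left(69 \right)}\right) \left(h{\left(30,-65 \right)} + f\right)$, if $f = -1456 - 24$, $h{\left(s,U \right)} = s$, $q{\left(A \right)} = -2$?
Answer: $7123850$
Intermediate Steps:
$f = -1480$ ($f = -1456 - 24 = -1480$)
$E{\left(K \right)} = -2 + K$
$\left(-4980 + E{\left(69 \right)}\right) \left(h{\left(30,-65 \right)} + f\right) = \left(-4980 + \left(-2 + 69\right)\right) \left(30 - 1480\right) = \left(-4980 + 67\right) \left(-1450\right) = \left(-4913\right) \left(-1450\right) = 7123850$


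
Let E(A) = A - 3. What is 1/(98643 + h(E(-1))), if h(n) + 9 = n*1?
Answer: 1/98630 ≈ 1.0139e-5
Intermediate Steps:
E(A) = -3 + A
h(n) = -9 + n (h(n) = -9 + n*1 = -9 + n)
1/(98643 + h(E(-1))) = 1/(98643 + (-9 + (-3 - 1))) = 1/(98643 + (-9 - 4)) = 1/(98643 - 13) = 1/98630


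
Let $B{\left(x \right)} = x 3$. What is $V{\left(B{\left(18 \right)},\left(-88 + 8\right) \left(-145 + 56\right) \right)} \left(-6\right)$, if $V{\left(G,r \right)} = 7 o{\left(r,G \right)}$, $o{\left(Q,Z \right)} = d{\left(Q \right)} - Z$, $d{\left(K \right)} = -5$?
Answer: $2478$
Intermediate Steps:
$B{\left(x \right)} = 3 x$
$o{\left(Q,Z \right)} = -5 - Z$
$V{\left(G,r \right)} = -35 - 7 G$ ($V{\left(G,r \right)} = 7 \left(-5 - G\right) = -35 - 7 G$)
$V{\left(B{\left(18 \right)},\left(-88 + 8\right) \left(-145 + 56\right) \right)} \left(-6\right) = \left(-35 - 7 \cdot 3 \cdot 18\right) \left(-6\right) = \left(-35 - 378\right) \left(-6\right) = \left(-413\right) \left(-6\right) = 2478$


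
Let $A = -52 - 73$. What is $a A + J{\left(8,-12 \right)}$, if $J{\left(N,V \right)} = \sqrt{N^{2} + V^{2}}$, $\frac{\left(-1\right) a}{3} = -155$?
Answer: $-58125 + 4 \sqrt{13} \approx -58111.0$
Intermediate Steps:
$a = 465$ ($a = \left(-3\right) \left(-155\right) = 465$)
$A = -125$ ($A = -52 - 73 = -125$)
$a A + J{\left(8,-12 \right)} = 465 \left(-125\right) + \sqrt{8^{2} + \left(-12\right)^{2}} = -58125 + \sqrt{64 + 144} = -58125 + \sqrt{208} = -58125 + 4 \sqrt{13}$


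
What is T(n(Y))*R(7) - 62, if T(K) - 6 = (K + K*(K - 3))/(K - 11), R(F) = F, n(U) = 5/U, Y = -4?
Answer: -625/28 ≈ -22.321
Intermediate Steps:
T(K) = 6 + (K + K*(-3 + K))/(-11 + K) (T(K) = 6 + (K + K*(K - 3))/(K - 11) = 6 + (K + K*(-3 + K))/(-11 + K))
T(n(Y))*R(7) - 62 = ((-66 + (5/(-4))**2 + 4*(5/(-4)))/(-11 + 5/(-4)))*7 - 62 = ((-66 + (5*(-1/4))**2 + 4*(5*(-1/4)))/(-11 + 5*(-1/4)))*7 - 62 = ((-66 + (-5/4)**2 + 4*(-5/4))/(-11 - 5/4))*7 - 62 = ((-66 + 25/16 - 5)/(-49/4))*7 - 62 = -4/49*(-1111/16)*7 - 62 = (1111/196)*7 - 62 = 1111/28 - 62 = -625/28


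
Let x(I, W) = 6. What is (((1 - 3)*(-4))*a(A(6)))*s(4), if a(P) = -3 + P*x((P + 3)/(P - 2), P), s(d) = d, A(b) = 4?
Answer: 672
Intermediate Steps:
a(P) = -3 + 6*P (a(P) = -3 + P*6 = -3 + 6*P)
(((1 - 3)*(-4))*a(A(6)))*s(4) = (((1 - 3)*(-4))*(-3 + 6*4))*4 = ((-2*(-4))*(-3 + 24))*4 = (8*21)*4 = 168*4 = 672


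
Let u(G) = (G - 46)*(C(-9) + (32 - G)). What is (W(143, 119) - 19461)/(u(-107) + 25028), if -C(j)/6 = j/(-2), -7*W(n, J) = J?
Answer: -9739/3946 ≈ -2.4681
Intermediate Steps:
W(n, J) = -J/7
C(j) = 3*j (C(j) = -6*j/(-2) = -6*j*(-1)/2 = -(-3)*j = 3*j)
u(G) = (-46 + G)*(5 - G) (u(G) = (G - 46)*(3*(-9) + (32 - G)) = (-46 + G)*(-27 + (32 - G)) = (-46 + G)*(5 - G))
(W(143, 119) - 19461)/(u(-107) + 25028) = (-1/7*119 - 19461)/((-230 - 1*(-107)**2 + 51*(-107)) + 25028) = (-17 - 19461)/((-230 - 1*11449 - 5457) + 25028) = -19478/((-230 - 11449 - 5457) + 25028) = -19478/(-17136 + 25028) = -19478/7892 = -19478*1/7892 = -9739/3946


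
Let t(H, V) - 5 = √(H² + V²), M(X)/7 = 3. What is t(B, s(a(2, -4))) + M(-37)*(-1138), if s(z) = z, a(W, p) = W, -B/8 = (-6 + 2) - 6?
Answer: -23893 + 2*√1601 ≈ -23813.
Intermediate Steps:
B = 80 (B = -8*((-6 + 2) - 6) = -8*(-4 - 6) = -8*(-10) = 80)
M(X) = 21 (M(X) = 7*3 = 21)
t(H, V) = 5 + √(H² + V²)
t(B, s(a(2, -4))) + M(-37)*(-1138) = (5 + √(80² + 2²)) + 21*(-1138) = (5 + √(6400 + 4)) - 23898 = (5 + √6404) - 23898 = (5 + 2*√1601) - 23898 = -23893 + 2*√1601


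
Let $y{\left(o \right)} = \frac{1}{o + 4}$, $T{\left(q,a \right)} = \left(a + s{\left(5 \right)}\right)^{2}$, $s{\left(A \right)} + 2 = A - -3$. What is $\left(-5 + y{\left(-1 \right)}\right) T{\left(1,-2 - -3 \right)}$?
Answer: $- \frac{686}{3} \approx -228.67$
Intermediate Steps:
$s{\left(A \right)} = 1 + A$ ($s{\left(A \right)} = -2 + \left(A - -3\right) = -2 + \left(A + 3\right) = -2 + \left(3 + A\right) = 1 + A$)
$T{\left(q,a \right)} = \left(6 + a\right)^{2}$ ($T{\left(q,a \right)} = \left(a + \left(1 + 5\right)\right)^{2} = \left(a + 6\right)^{2} = \left(6 + a\right)^{2}$)
$y{\left(o \right)} = \frac{1}{4 + o}$
$\left(-5 + y{\left(-1 \right)}\right) T{\left(1,-2 - -3 \right)} = \left(-5 + \frac{1}{4 - 1}\right) \left(6 - -1\right)^{2} = \left(-5 + \frac{1}{3}\right) \left(6 + \left(-2 + 3\right)\right)^{2} = \left(-5 + \frac{1}{3}\right) \left(6 + 1\right)^{2} = - \frac{14 \cdot 7^{2}}{3} = \left(- \frac{14}{3}\right) 49 = - \frac{686}{3}$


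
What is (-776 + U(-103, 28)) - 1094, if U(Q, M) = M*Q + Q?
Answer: -4857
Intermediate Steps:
U(Q, M) = Q + M*Q
(-776 + U(-103, 28)) - 1094 = (-776 - 103*(1 + 28)) - 1094 = (-776 - 103*29) - 1094 = (-776 - 2987) - 1094 = -3763 - 1094 = -4857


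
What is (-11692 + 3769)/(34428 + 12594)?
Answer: -2641/15674 ≈ -0.16850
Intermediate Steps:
(-11692 + 3769)/(34428 + 12594) = -7923/47022 = -7923*1/47022 = -2641/15674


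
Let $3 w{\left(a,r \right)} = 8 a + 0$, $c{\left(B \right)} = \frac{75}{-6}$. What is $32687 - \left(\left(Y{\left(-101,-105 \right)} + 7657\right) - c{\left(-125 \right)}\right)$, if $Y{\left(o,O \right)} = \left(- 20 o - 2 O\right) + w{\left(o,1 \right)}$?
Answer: $\frac{138341}{6} \approx 23057.0$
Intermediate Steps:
$c{\left(B \right)} = - \frac{25}{2}$ ($c{\left(B \right)} = 75 \left(- \frac{1}{6}\right) = - \frac{25}{2}$)
$w{\left(a,r \right)} = \frac{8 a}{3}$ ($w{\left(a,r \right)} = \frac{8 a + 0}{3} = \frac{8 a}{3}$)
$Y{\left(o,O \right)} = - 2 O - \frac{52 o}{3}$ ($Y{\left(o,O \right)} = \left(- 20 o - 2 O\right) + \frac{8 o}{3} = - 2 O - \frac{52 o}{3}$)
$32687 - \left(\left(Y{\left(-101,-105 \right)} + 7657\right) - c{\left(-125 \right)}\right) = 32687 - \left(\left(\left(\left(-2\right) \left(-105\right) - - \frac{5252}{3}\right) + 7657\right) - - \frac{25}{2}\right) = 32687 - \left(\left(\left(210 + \frac{5252}{3}\right) + 7657\right) + \frac{25}{2}\right) = 32687 - \left(\left(\frac{5882}{3} + 7657\right) + \frac{25}{2}\right) = 32687 - \left(\frac{28853}{3} + \frac{25}{2}\right) = 32687 - \frac{57781}{6} = \frac{138341}{6}$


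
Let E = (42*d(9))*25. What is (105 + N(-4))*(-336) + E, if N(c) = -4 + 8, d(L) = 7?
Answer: -29274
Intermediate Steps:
N(c) = 4
E = 7350 (E = (42*7)*25 = 294*25 = 7350)
(105 + N(-4))*(-336) + E = (105 + 4)*(-336) + 7350 = 109*(-336) + 7350 = -36624 + 7350 = -29274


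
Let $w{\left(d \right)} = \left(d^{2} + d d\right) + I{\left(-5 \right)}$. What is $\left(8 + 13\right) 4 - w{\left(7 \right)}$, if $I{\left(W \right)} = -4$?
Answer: $-10$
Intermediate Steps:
$w{\left(d \right)} = -4 + 2 d^{2}$ ($w{\left(d \right)} = \left(d^{2} + d d\right) - 4 = \left(d^{2} + d^{2}\right) - 4 = 2 d^{2} - 4 = -4 + 2 d^{2}$)
$\left(8 + 13\right) 4 - w{\left(7 \right)} = \left(8 + 13\right) 4 - \left(-4 + 2 \cdot 7^{2}\right) = 21 \cdot 4 - \left(-4 + 2 \cdot 49\right) = 84 - \left(-4 + 98\right) = 84 - 94 = -10$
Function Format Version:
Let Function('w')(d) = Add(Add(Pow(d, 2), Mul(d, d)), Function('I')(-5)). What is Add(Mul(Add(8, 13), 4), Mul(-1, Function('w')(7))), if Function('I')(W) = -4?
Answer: -10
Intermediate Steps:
Function('w')(d) = Add(-4, Mul(2, Pow(d, 2))) (Function('w')(d) = Add(Add(Pow(d, 2), Mul(d, d)), -4) = Add(Add(Pow(d, 2), Pow(d, 2)), -4) = Add(Mul(2, Pow(d, 2)), -4) = Add(-4, Mul(2, Pow(d, 2))))
Add(Mul(Add(8, 13), 4), Mul(-1, Function('w')(7))) = Add(Mul(Add(8, 13), 4), Mul(-1, Add(-4, Mul(2, Pow(7, 2))))) = Add(Mul(21, 4), Mul(-1, Add(-4, Mul(2, 49)))) = Add(84, Mul(-1, Add(-4, 98))) = Add(84, Mul(-1, 94)) = Add(84, -94) = -10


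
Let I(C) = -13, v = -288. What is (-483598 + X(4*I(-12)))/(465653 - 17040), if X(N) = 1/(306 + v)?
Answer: -8704763/8075034 ≈ -1.0780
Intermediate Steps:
X(N) = 1/18 (X(N) = 1/(306 - 288) = 1/18)
(-483598 + X(4*I(-12)))/(465653 - 17040) = (-483598 + 1/18)/(465653 - 17040) = -8704763/18/448613 = -8704763/18*1/448613 = -8704763/8075034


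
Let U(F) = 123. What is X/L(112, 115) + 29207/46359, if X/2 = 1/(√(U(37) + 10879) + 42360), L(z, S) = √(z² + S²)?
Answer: 29207/46359 + √25769*(42360 - √11002)/23119413355931 ≈ 0.63002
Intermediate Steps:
L(z, S) = √(S² + z²)
X = 2/(42360 + √11002) (X = 2/(√(123 + 10879) + 42360) = 2/(√11002 + 42360) = 2/(42360 + √11002) ≈ 4.7098e-5)
X/L(112, 115) + 29207/46359 = (42360/897179299 - √11002/897179299)/(√(115² + 112²)) + 29207/46359 = (42360/897179299 - √11002/897179299)/(√(13225 + 12544)) + 29207*(1/46359) = (42360/897179299 - √11002/897179299)/(√25769) + 29207/46359 = (42360/897179299 - √11002/897179299)*(√25769/25769) + 29207/46359 = √25769*(42360/897179299 - √11002/897179299)/25769 + 29207/46359 = 29207/46359 + √25769*(42360/897179299 - √11002/897179299)/25769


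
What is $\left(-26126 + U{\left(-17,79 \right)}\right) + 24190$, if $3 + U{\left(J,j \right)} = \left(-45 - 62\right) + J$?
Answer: $-2063$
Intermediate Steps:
$U{\left(J,j \right)} = -110 + J$ ($U{\left(J,j \right)} = -3 + \left(\left(-45 - 62\right) + J\right) = -3 + \left(-107 + J\right) = -110 + J$)
$\left(-26126 + U{\left(-17,79 \right)}\right) + 24190 = \left(-26126 - 127\right) + 24190 = -26253 + 24190 = -2063$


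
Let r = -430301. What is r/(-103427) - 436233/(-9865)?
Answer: 49363189856/1020307355 ≈ 48.381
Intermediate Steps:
r/(-103427) - 436233/(-9865) = -430301/(-103427) - 436233/(-9865) = -430301*(-1/103427) - 436233*(-1/9865) = 430301/103427 + 436233/9865 = 49363189856/1020307355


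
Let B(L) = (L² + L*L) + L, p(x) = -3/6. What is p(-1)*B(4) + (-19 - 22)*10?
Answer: -428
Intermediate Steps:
p(x) = -½ (p(x) = -3*⅙ = -½)
B(L) = L + 2*L² (B(L) = (L² + L²) + L = 2*L² + L = L + 2*L²)
p(-1)*B(4) + (-19 - 22)*10 = -2*(1 + 2*4) + (-19 - 22)*10 = -2*(1 + 8) - 41*10 = -2*9 - 410 = -½*36 - 410 = -18 - 410 = -428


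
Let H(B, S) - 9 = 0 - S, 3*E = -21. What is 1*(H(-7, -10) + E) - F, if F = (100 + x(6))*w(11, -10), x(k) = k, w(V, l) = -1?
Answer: 118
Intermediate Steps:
E = -7 (E = (⅓)*(-21) = -7)
H(B, S) = 9 - S (H(B, S) = 9 + (0 - S) = 9 - S)
F = -106 (F = (100 + 6)*(-1) = 106*(-1) = -106)
1*(H(-7, -10) + E) - F = 1*((9 - 1*(-10)) - 7) - 1*(-106) = 1*((9 + 10) - 7) + 106 = 1*(19 - 7) + 106 = 1*12 + 106 = 12 + 106 = 118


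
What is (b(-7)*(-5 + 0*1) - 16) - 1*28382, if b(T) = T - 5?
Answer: -28338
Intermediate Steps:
b(T) = -5 + T
(b(-7)*(-5 + 0*1) - 16) - 1*28382 = ((-5 - 7)*(-5 + 0*1) - 16) - 1*28382 = (-12*(-5 + 0) - 16) - 28382 = (-12*(-5) - 16) - 28382 = (60 - 16) - 28382 = 44 - 28382 = -28338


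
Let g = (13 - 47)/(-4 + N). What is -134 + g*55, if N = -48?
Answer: -2549/26 ≈ -98.038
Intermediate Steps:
g = 17/26 (g = (13 - 47)/(-4 - 48) = -34/(-52) = -34*(-1/52) = 17/26 ≈ 0.65385)
-134 + g*55 = -134 + (17/26)*55 = -134 + 935/26 = -2549/26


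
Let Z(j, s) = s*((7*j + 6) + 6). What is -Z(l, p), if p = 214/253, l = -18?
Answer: 24396/253 ≈ 96.427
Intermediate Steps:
p = 214/253 (p = 214*(1/253) = 214/253 ≈ 0.84585)
Z(j, s) = s*(12 + 7*j) (Z(j, s) = s*((6 + 7*j) + 6) = s*(12 + 7*j))
-Z(l, p) = -214*(12 + 7*(-18))/253 = -214*(12 - 126)/253 = -214*(-114)/253 = -1*(-24396/253) = 24396/253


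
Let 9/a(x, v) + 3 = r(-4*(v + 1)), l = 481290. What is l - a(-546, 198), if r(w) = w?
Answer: 384550719/799 ≈ 4.8129e+5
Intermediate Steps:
a(x, v) = 9/(-7 - 4*v) (a(x, v) = 9/(-3 - 4*(v + 1)) = 9/(-3 - 4*(1 + v)) = 9/(-3 + (-4 - 4*v)) = 9/(-7 - 4*v))
l - a(-546, 198) = 481290 - (-9)/(7 + 4*198) = 481290 - (-9)/(7 + 792) = 481290 - (-9)/799 = 481290 - 1*(-9/799) = 481290 + 9/799 = 384550719/799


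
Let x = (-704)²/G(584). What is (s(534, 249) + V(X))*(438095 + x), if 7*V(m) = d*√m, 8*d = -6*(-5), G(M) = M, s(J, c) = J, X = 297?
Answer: 17110901658/73 + 1441929915*√33/2044 ≈ 2.3845e+8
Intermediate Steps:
x = 61952/73 (x = (-704)²/584 = 495616*(1/584) = 61952/73 ≈ 848.66)
d = 15/4 (d = (-6*(-5))/8 = (⅛)*30 = 15/4 ≈ 3.7500)
V(m) = 15*√m/28 (V(m) = (15*√m/4)/7 = 15*√m/28)
(s(534, 249) + V(X))*(438095 + x) = (534 + 15*√297/28)*(438095 + 61952/73) = (534 + 15*(3*√33)/28)*(32042887/73) = (534 + 45*√33/28)*(32042887/73) = 17110901658/73 + 1441929915*√33/2044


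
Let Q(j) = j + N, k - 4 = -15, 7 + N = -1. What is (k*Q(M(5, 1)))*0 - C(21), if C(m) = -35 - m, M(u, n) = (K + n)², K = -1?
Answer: 56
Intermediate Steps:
N = -8 (N = -7 - 1 = -8)
k = -11 (k = 4 - 15 = -11)
M(u, n) = (-1 + n)²
Q(j) = -8 + j (Q(j) = j - 8 = -8 + j)
(k*Q(M(5, 1)))*0 - C(21) = -11*(-8 + (-1 + 1)²)*0 - (-35 - 1*21) = -11*(-8 + 0²)*0 - (-35 - 21) = -11*(-8 + 0)*0 - 1*(-56) = -11*(-8)*0 + 56 = 88*0 + 56 = 0 + 56 = 56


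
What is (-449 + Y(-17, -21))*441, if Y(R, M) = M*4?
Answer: -235053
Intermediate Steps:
Y(R, M) = 4*M
(-449 + Y(-17, -21))*441 = (-449 + 4*(-21))*441 = (-449 - 84)*441 = -533*441 = -235053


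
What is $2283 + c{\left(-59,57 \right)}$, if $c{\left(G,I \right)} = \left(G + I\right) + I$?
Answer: $2338$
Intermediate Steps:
$c{\left(G,I \right)} = G + 2 I$
$2283 + c{\left(-59,57 \right)} = 2283 + \left(-59 + 2 \cdot 57\right) = 2283 + \left(-59 + 114\right) = 2283 + 55 = 2338$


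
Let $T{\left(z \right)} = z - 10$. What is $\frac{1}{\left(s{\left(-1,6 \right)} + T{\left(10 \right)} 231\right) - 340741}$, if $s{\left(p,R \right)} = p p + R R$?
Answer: $- \frac{1}{340704} \approx -2.9351 \cdot 10^{-6}$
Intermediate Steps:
$s{\left(p,R \right)} = R^{2} + p^{2}$ ($s{\left(p,R \right)} = p^{2} + R^{2} = R^{2} + p^{2}$)
$T{\left(z \right)} = -10 + z$ ($T{\left(z \right)} = z - 10 = -10 + z$)
$\frac{1}{\left(s{\left(-1,6 \right)} + T{\left(10 \right)} 231\right) - 340741} = \frac{1}{\left(\left(6^{2} + \left(-1\right)^{2}\right) + \left(-10 + 10\right) 231\right) - 340741} = \frac{1}{\left(\left(36 + 1\right) + 0 \cdot 231\right) - 340741} = \frac{1}{\left(37 + 0\right) - 340741} = \frac{1}{37 - 340741} = \frac{1}{-340704} = - \frac{1}{340704}$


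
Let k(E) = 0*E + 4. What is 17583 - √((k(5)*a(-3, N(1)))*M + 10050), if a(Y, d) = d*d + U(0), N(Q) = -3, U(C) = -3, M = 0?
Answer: 17583 - 5*√402 ≈ 17483.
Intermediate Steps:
k(E) = 4 (k(E) = 0 + 4 = 4)
a(Y, d) = -3 + d² (a(Y, d) = d*d - 3 = d² - 3 = -3 + d²)
17583 - √((k(5)*a(-3, N(1)))*M + 10050) = 17583 - √((4*(-3 + (-3)²))*0 + 10050) = 17583 - √((4*(-3 + 9))*0 + 10050) = 17583 - √((4*6)*0 + 10050) = 17583 - √(24*0 + 10050) = 17583 - √(0 + 10050) = 17583 - √10050 = 17583 - 5*√402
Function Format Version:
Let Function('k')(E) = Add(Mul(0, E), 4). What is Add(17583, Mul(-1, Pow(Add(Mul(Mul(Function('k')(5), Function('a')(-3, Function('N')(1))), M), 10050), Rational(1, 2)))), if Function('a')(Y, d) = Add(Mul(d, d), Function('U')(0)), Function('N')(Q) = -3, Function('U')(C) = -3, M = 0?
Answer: Add(17583, Mul(-5, Pow(402, Rational(1, 2)))) ≈ 17483.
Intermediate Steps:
Function('k')(E) = 4 (Function('k')(E) = Add(0, 4) = 4)
Function('a')(Y, d) = Add(-3, Pow(d, 2)) (Function('a')(Y, d) = Add(Mul(d, d), -3) = Add(Pow(d, 2), -3) = Add(-3, Pow(d, 2)))
Add(17583, Mul(-1, Pow(Add(Mul(Mul(Function('k')(5), Function('a')(-3, Function('N')(1))), M), 10050), Rational(1, 2)))) = Add(17583, Mul(-1, Pow(Add(Mul(Mul(4, Add(-3, Pow(-3, 2))), 0), 10050), Rational(1, 2)))) = Add(17583, Mul(-1, Pow(Add(Mul(Mul(4, Add(-3, 9)), 0), 10050), Rational(1, 2)))) = Add(17583, Mul(-1, Pow(Add(Mul(Mul(4, 6), 0), 10050), Rational(1, 2)))) = Add(17583, Mul(-1, Pow(Add(Mul(24, 0), 10050), Rational(1, 2)))) = Add(17583, Mul(-1, Pow(Add(0, 10050), Rational(1, 2)))) = Add(17583, Mul(-1, Pow(10050, Rational(1, 2)))) = Add(17583, Mul(-1, Mul(5, Pow(402, Rational(1, 2))))) = Add(17583, Mul(-5, Pow(402, Rational(1, 2))))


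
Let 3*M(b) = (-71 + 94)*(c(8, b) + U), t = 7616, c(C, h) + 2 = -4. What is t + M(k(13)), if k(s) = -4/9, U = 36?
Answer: 7846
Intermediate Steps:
c(C, h) = -6 (c(C, h) = -2 - 4 = -6)
k(s) = -4/9 (k(s) = -4*⅑ = -4/9)
M(b) = 230 (M(b) = ((-71 + 94)*(-6 + 36))/3 = (23*30)/3 = (⅓)*690 = 230)
t + M(k(13)) = 7616 + 230 = 7846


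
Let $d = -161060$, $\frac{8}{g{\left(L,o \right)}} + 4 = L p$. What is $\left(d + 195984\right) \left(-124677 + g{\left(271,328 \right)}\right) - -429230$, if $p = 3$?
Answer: $- \frac{3522216087870}{809} \approx -4.3538 \cdot 10^{9}$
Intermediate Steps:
$g{\left(L,o \right)} = \frac{8}{-4 + 3 L}$ ($g{\left(L,o \right)} = \frac{8}{-4 + L 3} = \frac{8}{-4 + 3 L}$)
$\left(d + 195984\right) \left(-124677 + g{\left(271,328 \right)}\right) - -429230 = \left(-161060 + 195984\right) \left(-124677 + \frac{8}{-4 + 3 \cdot 271}\right) - -429230 = 34924 \left(-124677 + \frac{8}{-4 + 813}\right) + 429230 = 34924 \left(-124677 + \frac{8}{809}\right) + 429230 = 34924 \left(- \frac{100863685}{809}\right) + 429230 = - \frac{3522563334940}{809} + 429230 = - \frac{3522216087870}{809}$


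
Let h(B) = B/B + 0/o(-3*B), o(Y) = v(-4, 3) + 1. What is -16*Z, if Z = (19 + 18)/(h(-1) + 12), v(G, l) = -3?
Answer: -592/13 ≈ -45.538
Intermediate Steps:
o(Y) = -2 (o(Y) = -3 + 1 = -2)
h(B) = 1 (h(B) = B/B + 0/(-2) = 1 + 0*(-½) = 1 + 0 = 1)
Z = 37/13 (Z = (19 + 18)/(1 + 12) = 37/13 ≈ 2.8462)
-16*Z = -16*37/13 = -592/13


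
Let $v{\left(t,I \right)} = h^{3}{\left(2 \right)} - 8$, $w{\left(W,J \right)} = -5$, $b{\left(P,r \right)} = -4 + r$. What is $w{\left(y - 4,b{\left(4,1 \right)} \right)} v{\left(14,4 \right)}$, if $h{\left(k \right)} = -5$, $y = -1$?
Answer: $665$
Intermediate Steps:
$v{\left(t,I \right)} = -133$ ($v{\left(t,I \right)} = \left(-5\right)^{3} - 8 = -125 - 8 = -133$)
$w{\left(y - 4,b{\left(4,1 \right)} \right)} v{\left(14,4 \right)} = \left(-5\right) \left(-133\right) = 665$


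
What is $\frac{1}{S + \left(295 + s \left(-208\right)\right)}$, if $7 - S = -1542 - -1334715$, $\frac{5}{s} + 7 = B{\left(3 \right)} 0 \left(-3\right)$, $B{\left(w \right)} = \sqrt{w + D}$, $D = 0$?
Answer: $- \frac{7}{9329057} \approx -7.5034 \cdot 10^{-7}$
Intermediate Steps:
$B{\left(w \right)} = \sqrt{w}$ ($B{\left(w \right)} = \sqrt{w + 0} = \sqrt{w}$)
$s = - \frac{5}{7}$ ($s = \frac{5}{-7 + \sqrt{3} \cdot 0 \left(-3\right)} = \frac{5}{-7 + 0 \left(-3\right)} = \frac{5}{-7 + 0} = \frac{5}{-7} = 5 \left(- \frac{1}{7}\right) = - \frac{5}{7} \approx -0.71429$)
$S = -1333166$ ($S = 7 - \left(-1542 - -1334715\right) = 7 - \left(-1542 + 1334715\right) = 7 - 1333173 = -1333166$)
$\frac{1}{S + \left(295 + s \left(-208\right)\right)} = \frac{1}{-1333166 + \left(295 - - \frac{1040}{7}\right)} = \frac{1}{-1333166 + \left(295 + \frac{1040}{7}\right)} = \frac{1}{-1333166 + \frac{3105}{7}} = \frac{1}{- \frac{9329057}{7}} = - \frac{7}{9329057}$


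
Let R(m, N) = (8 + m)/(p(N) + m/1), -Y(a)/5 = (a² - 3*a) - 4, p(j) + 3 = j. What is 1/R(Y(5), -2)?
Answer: 35/22 ≈ 1.5909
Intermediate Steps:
p(j) = -3 + j
Y(a) = 20 - 5*a² + 15*a (Y(a) = -5*((a² - 3*a) - 4) = -5*(-4 + a² - 3*a) = 20 - 5*a² + 15*a)
R(m, N) = (8 + m)/(-3 + N + m) (R(m, N) = (8 + m)/((-3 + N) + m/1) = (8 + m)/((-3 + N) + m*1) = (8 + m)/((-3 + N) + m) = (8 + m)/(-3 + N + m))
1/R(Y(5), -2) = 1/((8 + (20 - 5*5² + 15*5))/(-3 - 2 + (20 - 5*5² + 15*5))) = 1/((8 + (20 - 5*25 + 75))/(-3 - 2 + (20 - 5*25 + 75))) = 1/((8 + (20 - 125 + 75))/(-3 - 2 + (20 - 125 + 75))) = 1/((8 - 30)/(-3 - 2 - 30)) = 1/(-22/(-35)) = 1/(-1/35*(-22)) = 1/(22/35) = 35/22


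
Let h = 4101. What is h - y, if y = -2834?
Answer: 6935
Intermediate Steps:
h - y = 4101 - 1*(-2834) = 4101 + 2834 = 6935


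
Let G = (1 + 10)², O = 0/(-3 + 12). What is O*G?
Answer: 0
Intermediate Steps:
O = 0 (O = 0/9 = (⅑)*0 = 0)
G = 121 (G = 11² = 121)
O*G = 0*121 = 0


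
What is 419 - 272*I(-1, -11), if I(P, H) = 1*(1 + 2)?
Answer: -397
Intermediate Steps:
I(P, H) = 3 (I(P, H) = 1*3 = 3)
419 - 272*I(-1, -11) = 419 - 272*3 = 419 - 816 = -397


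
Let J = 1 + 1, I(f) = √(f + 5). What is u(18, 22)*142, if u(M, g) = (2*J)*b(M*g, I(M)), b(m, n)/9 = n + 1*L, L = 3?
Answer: 15336 + 5112*√23 ≈ 39852.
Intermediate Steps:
I(f) = √(5 + f)
b(m, n) = 27 + 9*n (b(m, n) = 9*(n + 1*3) = 9*(n + 3) = 9*(3 + n) = 27 + 9*n)
J = 2
u(M, g) = 108 + 36*√(5 + M) (u(M, g) = (2*2)*(27 + 9*√(5 + M)) = 4*(27 + 9*√(5 + M)) = 108 + 36*√(5 + M))
u(18, 22)*142 = (108 + 36*√(5 + 18))*142 = (108 + 36*√23)*142 = 15336 + 5112*√23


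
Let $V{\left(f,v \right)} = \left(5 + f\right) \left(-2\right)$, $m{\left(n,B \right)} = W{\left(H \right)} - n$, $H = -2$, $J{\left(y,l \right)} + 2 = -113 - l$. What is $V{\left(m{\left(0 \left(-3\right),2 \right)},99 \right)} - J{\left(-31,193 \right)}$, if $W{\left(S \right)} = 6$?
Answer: $286$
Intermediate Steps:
$J{\left(y,l \right)} = -115 - l$ ($J{\left(y,l \right)} = -2 - \left(113 + l\right) = -115 - l$)
$m{\left(n,B \right)} = 6 - n$
$V{\left(f,v \right)} = -10 - 2 f$
$V{\left(m{\left(0 \left(-3\right),2 \right)},99 \right)} - J{\left(-31,193 \right)} = \left(-10 - 2 \left(6 - 0 \left(-3\right)\right)\right) - \left(-115 - 193\right) = \left(-10 - 2 \left(6 - 0\right)\right) - \left(-115 - 193\right) = \left(-10 - 2 \left(6 + 0\right)\right) - -308 = \left(-10 - 12\right) + 308 = -22 + 308 = 286$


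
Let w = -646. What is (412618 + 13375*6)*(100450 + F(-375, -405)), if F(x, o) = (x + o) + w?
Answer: 48805760832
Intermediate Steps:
F(x, o) = -646 + o + x (F(x, o) = (x + o) - 646 = (o + x) - 646 = -646 + o + x)
(412618 + 13375*6)*(100450 + F(-375, -405)) = (412618 + 13375*6)*(100450 + (-646 - 405 - 375)) = (412618 + 80250)*(100450 - 1426) = 492868*99024 = 48805760832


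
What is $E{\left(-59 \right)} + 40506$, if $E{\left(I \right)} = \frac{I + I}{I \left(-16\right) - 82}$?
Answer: $\frac{17458027}{431} \approx 40506.0$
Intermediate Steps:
$E{\left(I \right)} = \frac{2 I}{-82 - 16 I}$ ($E{\left(I \right)} = \frac{2 I}{- 16 I - 82} = \frac{2 I}{-82 - 16 I}$)
$E{\left(-59 \right)} + 40506 = \left(-1\right) \left(-59\right) \frac{1}{41 + 8 \left(-59\right)} + 40506 = \left(-1\right) \left(-59\right) \frac{1}{41 - 472} + 40506 = \left(-1\right) \left(-59\right) \frac{1}{-431} + 40506 = \left(-1\right) \left(-59\right) \left(- \frac{1}{431}\right) + 40506 = - \frac{59}{431} + 40506 = \frac{17458027}{431}$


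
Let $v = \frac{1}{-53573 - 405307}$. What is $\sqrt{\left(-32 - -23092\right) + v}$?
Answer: $\frac{\sqrt{75871310968830}}{57360} \approx 151.86$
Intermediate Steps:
$v = - \frac{1}{458880}$ ($v = \frac{1}{-458880} = - \frac{1}{458880} \approx -2.1792 \cdot 10^{-6}$)
$\sqrt{\left(-32 - -23092\right) + v} = \sqrt{\left(-32 - -23092\right) - \frac{1}{458880}} = \sqrt{\left(-32 + 23092\right) - \frac{1}{458880}} = \sqrt{23060 - \frac{1}{458880}} = \sqrt{\frac{10581772799}{458880}} = \frac{\sqrt{75871310968830}}{57360}$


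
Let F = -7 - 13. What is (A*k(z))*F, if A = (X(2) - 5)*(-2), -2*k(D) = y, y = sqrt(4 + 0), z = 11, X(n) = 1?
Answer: 160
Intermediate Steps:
y = 2 (y = sqrt(4) = 2)
k(D) = -1 (k(D) = -1/2*2 = -1)
A = 8 (A = (1 - 5)*(-2) = -4*(-2) = 8)
F = -20
(A*k(z))*F = (8*(-1))*(-20) = -8*(-20) = 160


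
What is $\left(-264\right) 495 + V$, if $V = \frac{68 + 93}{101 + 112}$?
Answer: $- \frac{27834679}{213} \approx -1.3068 \cdot 10^{5}$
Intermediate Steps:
$V = \frac{161}{213} \approx 0.75587$
$\left(-264\right) 495 + V = \left(-264\right) 495 + \frac{161}{213} = -130680 + \frac{161}{213} = - \frac{27834679}{213}$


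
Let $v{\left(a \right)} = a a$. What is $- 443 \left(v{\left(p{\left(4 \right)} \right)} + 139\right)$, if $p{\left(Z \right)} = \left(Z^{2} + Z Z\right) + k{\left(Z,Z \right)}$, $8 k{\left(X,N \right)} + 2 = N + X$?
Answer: $- \frac{8587555}{16} \approx -5.3672 \cdot 10^{5}$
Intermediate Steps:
$k{\left(X,N \right)} = - \frac{1}{4} + \frac{N}{8} + \frac{X}{8}$ ($k{\left(X,N \right)} = - \frac{1}{4} + \frac{N + X}{8} = - \frac{1}{4} + \left(\frac{N}{8} + \frac{X}{8}\right) = - \frac{1}{4} + \frac{N}{8} + \frac{X}{8}$)
$p{\left(Z \right)} = - \frac{1}{4} + 2 Z^{2} + \frac{Z}{4}$ ($p{\left(Z \right)} = \left(Z^{2} + Z Z\right) + \left(- \frac{1}{4} + \frac{Z}{8} + \frac{Z}{8}\right) = \left(Z^{2} + Z^{2}\right) + \left(- \frac{1}{4} + \frac{Z}{4}\right) = 2 Z^{2} + \left(- \frac{1}{4} + \frac{Z}{4}\right) = - \frac{1}{4} + 2 Z^{2} + \frac{Z}{4}$)
$v{\left(a \right)} = a^{2}$
$- 443 \left(v{\left(p{\left(4 \right)} \right)} + 139\right) = - 443 \left(\left(- \frac{1}{4} + 2 \cdot 4^{2} + \frac{1}{4} \cdot 4\right)^{2} + 139\right) = - 443 \left(\left(- \frac{1}{4} + 2 \cdot 16 + 1\right)^{2} + 139\right) = - 443 \left(\left(- \frac{1}{4} + 32 + 1\right)^{2} + 139\right) = - 443 \left(\left(\frac{131}{4}\right)^{2} + 139\right) = - 443 \left(\frac{17161}{16} + 139\right) = \left(-443\right) \frac{19385}{16} = - \frac{8587555}{16}$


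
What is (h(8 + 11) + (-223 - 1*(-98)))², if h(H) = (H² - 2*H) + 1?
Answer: 39601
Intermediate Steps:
h(H) = 1 + H² - 2*H
(h(8 + 11) + (-223 - 1*(-98)))² = ((1 + (8 + 11)² - 2*(8 + 11)) + (-223 - 1*(-98)))² = ((1 + 19² - 2*19) + (-223 + 98))² = ((1 + 361 - 38) - 125)² = (324 - 125)² = 199² = 39601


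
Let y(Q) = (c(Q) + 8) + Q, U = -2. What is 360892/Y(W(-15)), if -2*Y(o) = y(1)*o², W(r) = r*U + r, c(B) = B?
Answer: -360892/1125 ≈ -320.79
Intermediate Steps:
y(Q) = 8 + 2*Q (y(Q) = (Q + 8) + Q = (8 + Q) + Q = 8 + 2*Q)
W(r) = -r (W(r) = r*(-2) + r = -2*r + r = -r)
Y(o) = -5*o² (Y(o) = -(8 + 2*1)*o²/2 = -(8 + 2)*o²/2 = -5*o²)
360892/Y(W(-15)) = 360892/((-5*(-1*(-15))²)) = 360892/((-5*15²)) = 360892/((-5*225)) = 360892/(-1125) = 360892*(-1/1125) = -360892/1125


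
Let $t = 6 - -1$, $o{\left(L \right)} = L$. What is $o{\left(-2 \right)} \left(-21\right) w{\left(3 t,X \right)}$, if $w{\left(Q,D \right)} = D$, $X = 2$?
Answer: $84$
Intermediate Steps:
$t = 7$ ($t = 6 + 1 = 7$)
$o{\left(-2 \right)} \left(-21\right) w{\left(3 t,X \right)} = \left(-2\right) \left(-21\right) 2 = 42 \cdot 2 = 84$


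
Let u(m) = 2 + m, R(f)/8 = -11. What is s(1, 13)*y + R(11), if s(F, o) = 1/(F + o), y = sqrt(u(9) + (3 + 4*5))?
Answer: -88 + sqrt(34)/14 ≈ -87.583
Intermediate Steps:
R(f) = -88 (R(f) = 8*(-11) = -88)
y = sqrt(34) (y = sqrt((2 + 9) + (3 + 4*5)) = sqrt(11 + (3 + 20)) = sqrt(11 + 23) = sqrt(34) ≈ 5.8309)
s(1, 13)*y + R(11) = sqrt(34)/(1 + 13) - 88 = sqrt(34)/14 - 88 = -88 + sqrt(34)/14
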